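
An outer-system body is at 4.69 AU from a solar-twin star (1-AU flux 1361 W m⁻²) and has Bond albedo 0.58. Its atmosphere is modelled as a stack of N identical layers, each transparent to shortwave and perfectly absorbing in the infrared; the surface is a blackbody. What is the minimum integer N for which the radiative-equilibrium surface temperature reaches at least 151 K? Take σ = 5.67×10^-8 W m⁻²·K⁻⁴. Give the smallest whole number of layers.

4

By the inverse-square law, S = 1361/4.69² = 61.87 W m⁻².
OLR = S(1−α)/4 = 6.497 W m⁻²; the top layer radiates at T_e = 103.5 K.
T_s = (N+1)^(1/4)·T_e ≥ 151 K requires N+1 ≥ (T_s/T_e)⁴ = (151/103.5)⁴ = 4.537.
The minimum whole number is N = 4.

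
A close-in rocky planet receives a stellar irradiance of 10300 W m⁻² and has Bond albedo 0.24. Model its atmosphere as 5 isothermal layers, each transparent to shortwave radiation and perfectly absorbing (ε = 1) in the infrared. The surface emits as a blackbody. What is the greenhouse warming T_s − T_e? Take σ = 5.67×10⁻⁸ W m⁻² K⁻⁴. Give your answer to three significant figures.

244 K

Top-of-atmosphere balance: σT_e⁴ = S(1−α)/4 = 1957 W m⁻² → T_e = 431.0 K.
Surface: T_s = (6)^¼·T_e = 674.6 K.
So the greenhouse effect raises the surface by 674.6 − 431.0 = 243.6 K.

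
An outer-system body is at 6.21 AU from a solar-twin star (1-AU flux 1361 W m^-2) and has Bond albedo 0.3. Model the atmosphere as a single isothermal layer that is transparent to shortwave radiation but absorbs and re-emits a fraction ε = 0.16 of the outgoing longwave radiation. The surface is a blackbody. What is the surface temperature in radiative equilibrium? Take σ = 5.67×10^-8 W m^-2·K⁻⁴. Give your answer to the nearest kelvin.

104 K

Flux at the orbit: S = 1361/(6.21)² = 35.29 W m^-2.
At the top of the atmosphere, σT_e⁴ = S(1−α)/4 = 6.176 W m^-2, giving T_e = 102.2 K.
The surface balance (absorbed SW + ε·downward IR = σT_s⁴) with T_a⁴ = T_s⁴/2 reduces to T_s = T_e·[2/(2−ε)]^¼ = 104.3 K.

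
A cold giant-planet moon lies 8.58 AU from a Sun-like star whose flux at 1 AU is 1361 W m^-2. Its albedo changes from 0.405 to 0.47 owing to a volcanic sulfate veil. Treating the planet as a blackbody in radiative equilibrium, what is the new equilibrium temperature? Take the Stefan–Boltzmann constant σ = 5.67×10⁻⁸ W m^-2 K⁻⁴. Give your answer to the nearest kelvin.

Irradiance scales as 1/d², so S = 1361 W m^-2 × (1/8.58)² = 18.49 W m^-2.
New equilibrium: T₂ = [(1−0.47)·18.49/(4σ)]^(1/4) = 81.07 K.

81 K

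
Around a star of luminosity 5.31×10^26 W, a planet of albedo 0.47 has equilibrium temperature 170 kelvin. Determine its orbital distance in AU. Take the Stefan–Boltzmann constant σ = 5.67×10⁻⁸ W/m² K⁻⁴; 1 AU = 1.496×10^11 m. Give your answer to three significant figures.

2.30 AU

The flux needed for this T is 4σT⁴/(1−0.47) = 357.4 W/m².
S = L/(4πd²) → d = √(L/4πS) = √(5.31×10^26/(4π·357.4)) = 3.438×10^11 m = 2.298 AU.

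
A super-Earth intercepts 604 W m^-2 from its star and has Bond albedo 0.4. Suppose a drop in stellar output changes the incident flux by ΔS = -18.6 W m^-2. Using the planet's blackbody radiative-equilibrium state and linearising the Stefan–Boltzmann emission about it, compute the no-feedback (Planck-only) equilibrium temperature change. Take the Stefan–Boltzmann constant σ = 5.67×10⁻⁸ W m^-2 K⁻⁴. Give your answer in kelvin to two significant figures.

Unperturbed T_e = [604.0·(1−0.4)/(4σ)]^¼ = 199.9 K.
Only a fraction (1−α) is absorbed and it's spread over 4πR², so ΔF = (1−α)ΔS/4 = -2.790 W m^-2.
The Planck feedback parameter is 4σT_e³ = 1.813 W m^-2/K.
So ΔT₀ = -2.790/1.813 = -1.54 K.

-1.5 K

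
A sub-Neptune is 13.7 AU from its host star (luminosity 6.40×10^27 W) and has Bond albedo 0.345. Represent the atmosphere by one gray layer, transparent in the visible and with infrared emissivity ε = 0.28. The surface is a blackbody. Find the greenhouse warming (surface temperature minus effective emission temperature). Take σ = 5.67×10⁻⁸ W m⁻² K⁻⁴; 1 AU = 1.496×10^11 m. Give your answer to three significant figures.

5.26 K

Orbital distance: d = 13.7 AU = 2.050×10^12 m.
Spreading L over a sphere of radius d: S = 6.40×10^27/(4π·2.05×10^12²) = 121.2 W m⁻².
The planet radiates to space at T_e = [S(1−α)/(4σ)]^(1/4) = 136.8 K.
The surface balance (absorbed SW + ε·downward IR = σT_s⁴) with T_a⁴ = T_s⁴/2 reduces to T_s = T_e·[2/(2−ε)]^¼ = 142.1 K.
Greenhouse warming: T_s − T_e = 5.256 K.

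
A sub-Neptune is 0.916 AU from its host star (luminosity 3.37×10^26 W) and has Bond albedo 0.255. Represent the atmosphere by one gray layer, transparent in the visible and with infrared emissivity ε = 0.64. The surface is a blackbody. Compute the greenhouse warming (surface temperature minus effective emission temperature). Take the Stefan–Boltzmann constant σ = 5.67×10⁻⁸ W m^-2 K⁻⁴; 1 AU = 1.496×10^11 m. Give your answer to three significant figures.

26.5 K

Orbital distance: d = 0.916 AU = 1.370×10^11 m.
S = L/(4πd²) = 1428 W m^-2.
The planet radiates to space at T_e = [S(1−α)/(4σ)]^(1/4) = 261.7 K.
The surface balance (absorbed SW + ε·downward IR = σT_s⁴) with T_a⁴ = T_s⁴/2 reduces to T_s = T_e·[2/(2−ε)]^¼ = 288.2 K.
T_s − T_e = 288.2 − 261.7 = 26.49 K.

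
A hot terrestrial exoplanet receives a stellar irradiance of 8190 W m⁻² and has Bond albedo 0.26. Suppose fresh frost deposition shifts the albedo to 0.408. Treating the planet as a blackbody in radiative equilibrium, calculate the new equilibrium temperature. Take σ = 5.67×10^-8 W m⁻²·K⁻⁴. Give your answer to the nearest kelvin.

382 K

With the new albedo, S(1−α₂)/4 = 1212 W m⁻², so T₂ = 382.4 K.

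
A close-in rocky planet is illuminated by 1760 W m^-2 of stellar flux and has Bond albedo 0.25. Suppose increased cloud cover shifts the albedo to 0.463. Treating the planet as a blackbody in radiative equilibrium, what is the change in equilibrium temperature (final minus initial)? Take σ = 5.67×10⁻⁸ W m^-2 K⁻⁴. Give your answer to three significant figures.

With α = 0.25, T₁ = 276.2 K.
With α = 0.463, T₂ = 254.1 K.
Change: 254.1 − 276.2 = -22.13 K.

-22.1 K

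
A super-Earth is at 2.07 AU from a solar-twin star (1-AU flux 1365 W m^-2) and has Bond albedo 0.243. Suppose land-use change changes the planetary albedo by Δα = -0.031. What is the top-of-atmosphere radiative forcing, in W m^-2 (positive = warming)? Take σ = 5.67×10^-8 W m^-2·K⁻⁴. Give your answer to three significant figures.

2.47 W m^-2

Irradiance scales as 1/d², so S = 1365 W m^-2 × (1/2.07)² = 318.6 W m^-2.
TOA radiative forcing: ΔF = −S·Δα/4 = −318.6·(-0.031)/4 = 2.469 W m^-2.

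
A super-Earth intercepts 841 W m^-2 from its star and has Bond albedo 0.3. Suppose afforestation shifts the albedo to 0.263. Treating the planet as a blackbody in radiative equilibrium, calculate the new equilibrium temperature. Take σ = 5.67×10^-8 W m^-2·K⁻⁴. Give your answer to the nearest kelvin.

229 K

With the new albedo, S(1−α₂)/4 = 155.0 W m^-2, so T₂ = 228.6 K.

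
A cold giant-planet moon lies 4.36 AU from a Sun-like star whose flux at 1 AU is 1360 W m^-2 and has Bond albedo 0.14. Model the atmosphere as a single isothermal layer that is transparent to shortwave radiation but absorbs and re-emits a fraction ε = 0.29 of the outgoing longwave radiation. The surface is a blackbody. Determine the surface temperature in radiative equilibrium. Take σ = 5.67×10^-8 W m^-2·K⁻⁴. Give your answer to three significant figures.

133 K

Irradiance scales as 1/d², so S = 1360 W m^-2 × (1/4.36)² = 71.54 W m^-2.
Effective emission temperature (TOA balance): σT_e⁴ = S(1−α)/4 = 15.38 W m^-2 → T_e = 128.3 K.
For a single slab of emissivity ε, T_s⁴ = 2T_e⁴/(2−ε); thus T_s = 128.3·(1.17)^(1/4) = 133.5 K.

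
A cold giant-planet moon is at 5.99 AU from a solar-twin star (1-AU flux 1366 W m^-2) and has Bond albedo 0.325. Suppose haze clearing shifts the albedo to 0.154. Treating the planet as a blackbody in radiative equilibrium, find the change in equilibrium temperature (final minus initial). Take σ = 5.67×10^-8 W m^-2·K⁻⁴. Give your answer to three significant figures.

5.99 K

Flux at the orbit: S = 1366/(5.99)² = 38.07 W m^-2.
Before: T₁ = [38.07·0.675/(4σ)]^(1/4) = 103.2 K.
Final:   T₂ = [S(1−0.154)/(4σ)]^(1/4) = 109.2 K.
ΔT = T₂ − T₁ = 5.992 K.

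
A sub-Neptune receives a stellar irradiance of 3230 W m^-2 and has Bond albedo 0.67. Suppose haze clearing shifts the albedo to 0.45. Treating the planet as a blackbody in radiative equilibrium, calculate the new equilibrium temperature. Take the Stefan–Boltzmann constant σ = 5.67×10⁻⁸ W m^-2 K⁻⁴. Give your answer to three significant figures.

With the new albedo, S(1−α₂)/4 = 444.1 W m^-2, so T₂ = 297.5 K.

297 K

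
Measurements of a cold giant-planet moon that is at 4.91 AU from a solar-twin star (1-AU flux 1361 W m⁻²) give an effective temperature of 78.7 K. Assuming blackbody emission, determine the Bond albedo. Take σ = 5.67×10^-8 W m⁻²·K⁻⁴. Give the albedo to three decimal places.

Irradiance scales as 1/d², so S = 1361 W m⁻² × (1/4.91)² = 56.45 W m⁻².
From σT⁴ = S(1−α)/4 we invert for α: 1−α = 4σT⁴/S.
σT⁴ = 2.175 W m⁻², so 4σT⁴ = 8.700 W m⁻².
Hence α = 1 − 8.700/56.45 = 0.8459.

0.846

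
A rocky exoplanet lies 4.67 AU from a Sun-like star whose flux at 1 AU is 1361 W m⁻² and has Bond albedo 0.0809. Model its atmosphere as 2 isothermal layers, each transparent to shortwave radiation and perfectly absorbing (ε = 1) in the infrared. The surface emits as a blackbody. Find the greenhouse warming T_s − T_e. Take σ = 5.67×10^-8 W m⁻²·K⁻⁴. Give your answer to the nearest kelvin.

Flux at the orbit: S = 1361/(4.67)² = 62.41 W m⁻².
The effective emission temperature is T_e = [S(1−α)/(4σ)]^¼ = 126.1 K.
Surface: T_s = (3)^¼·T_e = 166.0 K.
So the greenhouse effect raises the surface by 166.0 − 126.1 = 39.86 K.

40 K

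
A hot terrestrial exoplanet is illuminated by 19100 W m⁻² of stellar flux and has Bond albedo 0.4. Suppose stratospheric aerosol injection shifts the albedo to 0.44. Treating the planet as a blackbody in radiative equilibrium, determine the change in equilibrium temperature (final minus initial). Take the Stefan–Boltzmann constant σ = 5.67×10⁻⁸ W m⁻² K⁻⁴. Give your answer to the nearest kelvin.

Initial: T₁ = [S(1−0.4)/(4σ)]^(1/4) = 474.1 K.
With α = 0.44, T₂ = 466.0 K.
ΔT = T₂ − T₁ = -8.108 K.

-8 K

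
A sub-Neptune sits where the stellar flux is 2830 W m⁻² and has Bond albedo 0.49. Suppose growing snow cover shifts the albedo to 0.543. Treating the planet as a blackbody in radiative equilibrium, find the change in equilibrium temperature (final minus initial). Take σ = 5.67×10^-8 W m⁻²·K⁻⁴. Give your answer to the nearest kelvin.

Initial: T₁ = [S(1−0.49)/(4σ)]^(1/4) = 282.4 K.
With α = 0.543, T₂ = 274.8 K.
Change: 274.8 − 282.4 = -7.643 K.

-8 K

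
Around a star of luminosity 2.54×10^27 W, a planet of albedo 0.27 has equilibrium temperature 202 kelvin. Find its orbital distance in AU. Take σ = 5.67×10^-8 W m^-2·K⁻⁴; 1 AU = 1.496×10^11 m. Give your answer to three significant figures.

4.18 AU

Required flux: S = 4σT⁴/(1−α) = 517.3 W m^-2.
From L = 4πd²S, d = √(2.54×10^27/(4π·517.3)) = 6.251×10^11 m = 4.178 AU.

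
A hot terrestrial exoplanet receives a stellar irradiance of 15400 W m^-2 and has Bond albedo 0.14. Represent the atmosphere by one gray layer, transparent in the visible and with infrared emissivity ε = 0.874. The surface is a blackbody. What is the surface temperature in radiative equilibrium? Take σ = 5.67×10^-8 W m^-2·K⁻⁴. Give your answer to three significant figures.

568 kelvin

At the top of the atmosphere, σT_e⁴ = S(1−α)/4 = 3311 W m^-2, giving T_e = 491.6 K.
The surface balance (absorbed SW + ε·downward IR = σT_s⁴) with T_a⁴ = T_s⁴/2 reduces to T_s = T_e·[2/(2−ε)]^¼ = 567.5 K.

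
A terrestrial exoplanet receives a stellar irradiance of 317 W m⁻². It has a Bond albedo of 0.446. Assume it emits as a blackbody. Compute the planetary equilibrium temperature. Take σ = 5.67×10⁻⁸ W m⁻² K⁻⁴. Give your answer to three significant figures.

167 K

Absorbed flux (global mean): S(1−α)/4 = 317.0·0.554/4 = 43.90 W m⁻².
In equilibrium σT⁴ equals this, so T = 166.8 K.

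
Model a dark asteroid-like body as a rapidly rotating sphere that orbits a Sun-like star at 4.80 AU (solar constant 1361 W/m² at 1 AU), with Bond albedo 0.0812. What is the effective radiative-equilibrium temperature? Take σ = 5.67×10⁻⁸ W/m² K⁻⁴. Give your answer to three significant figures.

Flux at the orbit: S = 1361/(4.80)² = 59.07 W/m².
Absorbed flux (global mean): S(1−α)/4 = 59.07·0.919/4 = 13.57 W/m².
Balancing against σT⁴: T = (13.57/5.67×10⁻⁸)^(1/4) = 124.4 K.

124 K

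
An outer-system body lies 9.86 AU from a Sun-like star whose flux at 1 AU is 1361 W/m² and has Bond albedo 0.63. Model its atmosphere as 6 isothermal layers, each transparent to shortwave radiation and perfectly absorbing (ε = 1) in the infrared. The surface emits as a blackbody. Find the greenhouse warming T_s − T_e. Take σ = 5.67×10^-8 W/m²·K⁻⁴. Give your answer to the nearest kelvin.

Flux at the orbit: S = 1361/(9.86)² = 14.00 W/m².
Top-of-atmosphere balance: σT_e⁴ = S(1−α)/4 = 1.295 W/m² → T_e = 69.13 K.
T_s = (N+1)^(1/4)·T_e = 112.4 K.
Warming: T_s − T_e = 43.32 K.

43 kelvin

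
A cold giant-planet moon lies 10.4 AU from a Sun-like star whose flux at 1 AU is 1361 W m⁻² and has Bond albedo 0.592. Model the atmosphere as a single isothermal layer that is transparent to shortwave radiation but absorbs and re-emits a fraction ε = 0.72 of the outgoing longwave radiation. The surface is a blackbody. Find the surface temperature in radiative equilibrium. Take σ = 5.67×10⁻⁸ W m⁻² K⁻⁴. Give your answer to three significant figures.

77.1 kelvin

Flux at the orbit: S = 1361/(10.4)² = 12.58 W m⁻².
At the top of the atmosphere, σT_e⁴ = S(1−α)/4 = 1.283 W m⁻², giving T_e = 68.98 K.
Surface balance with a leaky layer gives σT_s⁴ = σT_e⁴·2/(2−ε), so T_s = T_e·[2/(2−0.72)]^(1/4) = 77.12 K.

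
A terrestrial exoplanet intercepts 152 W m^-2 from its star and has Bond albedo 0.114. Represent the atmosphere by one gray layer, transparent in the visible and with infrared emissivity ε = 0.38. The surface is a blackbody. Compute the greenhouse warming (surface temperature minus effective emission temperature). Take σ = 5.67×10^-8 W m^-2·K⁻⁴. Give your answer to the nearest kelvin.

8 K

At the top of the atmosphere, σT_e⁴ = S(1−α)/4 = 33.67 W m^-2, giving T_e = 156.1 K.
For a single slab of emissivity ε, T_s⁴ = 2T_e⁴/(2−ε); thus T_s = 156.1·(1.235)^(1/4) = 164.5 K.
The atmosphere warms the surface by 8.444 K.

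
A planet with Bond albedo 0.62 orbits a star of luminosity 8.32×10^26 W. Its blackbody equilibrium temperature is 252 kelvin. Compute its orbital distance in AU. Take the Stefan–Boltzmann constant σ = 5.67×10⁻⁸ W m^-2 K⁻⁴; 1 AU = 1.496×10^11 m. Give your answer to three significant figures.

1.11 AU

Required flux: S = 4σT⁴/(1−α) = 2407 W m^-2.
S = L/(4πd²) → d = √(L/4πS) = √(8.32×10^26/(4π·2407)) = 1.659×10^11 m = 1.109 AU.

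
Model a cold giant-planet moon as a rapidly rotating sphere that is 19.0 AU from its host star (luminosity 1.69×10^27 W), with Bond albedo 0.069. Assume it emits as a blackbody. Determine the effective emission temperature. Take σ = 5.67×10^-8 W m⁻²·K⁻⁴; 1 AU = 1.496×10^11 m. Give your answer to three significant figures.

90.9 K

Orbital distance: d = 19.0 AU = 2.842×10^12 m.
Flux at the orbit: S = L/(4πd²) = 1.69×10^27/(4π·(2.84×10^12)²) = 16.65 W m⁻².
Absorbed flux (global mean): S(1−α)/4 = 16.65·0.931/4 = 3.874 W m⁻².
Set σT⁴ = 3.874 → T = (3.874/σ)^(1/4) = 90.92 K.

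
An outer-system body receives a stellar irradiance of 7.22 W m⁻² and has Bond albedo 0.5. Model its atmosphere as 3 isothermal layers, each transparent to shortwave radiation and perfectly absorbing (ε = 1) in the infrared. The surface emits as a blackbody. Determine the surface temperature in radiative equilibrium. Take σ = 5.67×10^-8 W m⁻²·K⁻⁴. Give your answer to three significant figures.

89.3 K

Top-of-atmosphere balance: σT_e⁴ = S(1−α)/4 = 0.9025 W m⁻² → T_e = 63.16 K.
Layer-by-layer balance gives σT_s⁴ = (N+1)σT_e⁴, so T_s = 4^¼·63.16 = 89.33 K.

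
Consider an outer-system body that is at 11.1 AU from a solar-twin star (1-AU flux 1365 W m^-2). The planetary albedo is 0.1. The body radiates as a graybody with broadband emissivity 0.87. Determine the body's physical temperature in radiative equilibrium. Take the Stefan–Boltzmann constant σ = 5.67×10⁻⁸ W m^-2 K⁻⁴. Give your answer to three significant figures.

Flux at the orbit: S = 1365/(11.1)² = 11.08 W m^-2.
Averaging over the sphere, the absorbed flux is S(1−α)/4 = 2.493 W m^-2.
Equating to εσT⁴ with ε = 0.87: T = (2.493/0.87σ)^(1/4) = 84.31 K.

84.3 K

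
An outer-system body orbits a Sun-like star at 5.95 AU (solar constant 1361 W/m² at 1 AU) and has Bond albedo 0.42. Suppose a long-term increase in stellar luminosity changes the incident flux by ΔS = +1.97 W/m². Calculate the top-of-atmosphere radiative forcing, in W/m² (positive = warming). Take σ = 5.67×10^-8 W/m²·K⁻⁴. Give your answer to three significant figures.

0.286 W/m²

By the inverse-square law, S = 1361/5.95² = 38.44 W/m².
ΔF = Δ[S(1−α)]/4 = (1−0.42)·+1.97/4 = 0.2857 W/m².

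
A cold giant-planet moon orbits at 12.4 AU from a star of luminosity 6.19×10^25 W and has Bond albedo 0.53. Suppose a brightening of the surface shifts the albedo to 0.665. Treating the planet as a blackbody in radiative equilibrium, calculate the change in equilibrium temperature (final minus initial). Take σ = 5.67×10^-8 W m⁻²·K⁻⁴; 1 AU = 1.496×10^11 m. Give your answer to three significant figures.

-3.37 K

Orbital distance: d = 12.4 AU = 1.855×10^12 m.
S = L/(4πd²) = 1.431 W m⁻².
Initial: T₁ = [S(1−0.53)/(4σ)]^(1/4) = 41.50 K.
With α = 0.665, T₂ = 38.13 K.
ΔT = T₂ − T₁ = -3.368 K.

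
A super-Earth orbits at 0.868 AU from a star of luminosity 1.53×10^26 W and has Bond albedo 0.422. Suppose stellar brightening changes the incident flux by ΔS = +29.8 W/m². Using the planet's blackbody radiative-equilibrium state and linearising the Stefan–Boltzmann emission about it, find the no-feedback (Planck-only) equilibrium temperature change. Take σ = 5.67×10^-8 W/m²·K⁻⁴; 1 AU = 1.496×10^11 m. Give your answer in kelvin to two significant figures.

2.1 kelvin

Orbital distance: d = 0.868 AU = 1.299×10^11 m.
Spreading L over a sphere of radius d: S = 1.53×10^26/(4π·1.30×10^11²) = 722.1 W/m².
Unperturbed T_e = [722.1·(1−0.422)/(4σ)]^¼ = 207.1 K.
TOA radiative forcing: ΔF = (1−α)ΔS/4 = 0.578·(+29.8)/4 = 4.306 W/m².
The Planck feedback parameter is 4σT_e³ = 2.015 W/m²/K.
So ΔT₀ = 4.306/2.015 = 2.14 K.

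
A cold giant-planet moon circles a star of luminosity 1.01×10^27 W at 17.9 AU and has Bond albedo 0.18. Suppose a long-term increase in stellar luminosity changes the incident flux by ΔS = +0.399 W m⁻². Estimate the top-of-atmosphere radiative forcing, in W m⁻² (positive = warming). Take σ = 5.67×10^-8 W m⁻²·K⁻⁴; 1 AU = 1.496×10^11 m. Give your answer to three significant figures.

Orbital distance: d = 17.9 AU = 2.678×10^12 m.
S = L/(4πd²) = 11.21 W m⁻².
TOA radiative forcing: ΔF = (1−α)ΔS/4 = 0.82·(+0.399)/4 = 0.08180 W m⁻².

0.0818 W m⁻²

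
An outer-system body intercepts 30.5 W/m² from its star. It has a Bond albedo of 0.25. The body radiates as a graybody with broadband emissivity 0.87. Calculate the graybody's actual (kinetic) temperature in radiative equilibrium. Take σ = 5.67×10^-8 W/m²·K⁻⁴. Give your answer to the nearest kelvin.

104 K

Absorbed flux (global mean): S(1−α)/4 = 30.50·0.75/4 = 5.719 W/m².
Radiative balance εσT⁴ = 5.719 gives T = [5.719/(0.87·σ)]^(1/4) = 103.8 K.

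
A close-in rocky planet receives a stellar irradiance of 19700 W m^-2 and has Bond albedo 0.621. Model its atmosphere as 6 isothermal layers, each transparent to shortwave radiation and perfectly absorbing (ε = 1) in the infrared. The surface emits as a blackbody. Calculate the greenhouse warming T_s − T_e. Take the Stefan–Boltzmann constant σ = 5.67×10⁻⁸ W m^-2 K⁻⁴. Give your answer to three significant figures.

OLR = S(1−α)/4 = 1867 W m^-2; the top layer radiates at T_e = 426.0 K.
Surface: T_s = (7)^¼·T_e = 692.9 K.
Warming: T_s − T_e = 266.9 K.

267 kelvin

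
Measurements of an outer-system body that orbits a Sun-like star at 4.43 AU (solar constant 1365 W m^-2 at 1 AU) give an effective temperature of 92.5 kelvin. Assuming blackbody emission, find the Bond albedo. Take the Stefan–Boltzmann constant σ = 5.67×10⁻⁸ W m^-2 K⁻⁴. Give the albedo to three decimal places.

Flux at the orbit: S = 1365/(4.43)² = 69.55 W m^-2.
From σT⁴ = S(1−α)/4 we invert for α: 1−α = 4σT⁴/S.
4σT⁴ = 4·5.67×10⁻⁸·(92.5)⁴ = 16.60 W m^-2.
Hence α = 1 − 16.60/69.55 = 0.7613.

0.761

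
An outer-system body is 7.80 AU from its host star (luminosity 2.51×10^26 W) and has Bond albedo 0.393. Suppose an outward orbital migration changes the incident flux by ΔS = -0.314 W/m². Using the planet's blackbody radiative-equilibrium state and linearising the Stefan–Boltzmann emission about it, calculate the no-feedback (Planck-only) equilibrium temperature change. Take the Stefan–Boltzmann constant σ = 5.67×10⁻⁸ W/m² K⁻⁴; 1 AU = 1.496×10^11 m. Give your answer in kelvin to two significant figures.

Orbital distance: d = 7.80 AU = 1.167×10^12 m.
Flux at the orbit: S = L/(4πd²) = 2.51×10^26/(4π·(1.17×10^12)²) = 14.67 W/m².
Unperturbed T_e = [14.67·(1−0.393)/(4σ)]^¼ = 79.16 K.
ΔF = Δ[S(1−α)]/4 = (1−0.393)·-0.314/4 = -0.04765 W/m².
The Planck feedback parameter is 4σT_e³ = 0.1125 W/m²/K.
ΔT₀ = ΔF/λ_P = -0.04765/0.1125 = -0.424 K.

-0.42 K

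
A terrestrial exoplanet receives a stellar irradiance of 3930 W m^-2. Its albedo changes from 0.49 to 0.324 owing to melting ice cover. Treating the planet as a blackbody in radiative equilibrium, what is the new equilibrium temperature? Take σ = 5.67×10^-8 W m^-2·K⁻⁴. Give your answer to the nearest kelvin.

T₂ = [S(1−α₂)/(4σ)]^(1/4) = [3930·0.676/(4σ)]^(1/4) = 329.0 K.

329 kelvin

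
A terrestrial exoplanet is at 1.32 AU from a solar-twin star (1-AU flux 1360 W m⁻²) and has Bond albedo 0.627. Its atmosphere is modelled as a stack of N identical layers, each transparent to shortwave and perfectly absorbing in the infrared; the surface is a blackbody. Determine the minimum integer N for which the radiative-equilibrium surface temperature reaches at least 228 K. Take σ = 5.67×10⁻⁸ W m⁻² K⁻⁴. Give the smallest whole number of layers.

Flux at the orbit: S = 1360/(1.32)² = 780.5 W m⁻².
The effective emission temperature is T_e = [S(1−α)/(4σ)]^¼ = 189.3 K.
T_s = (N+1)^(1/4)·T_e ≥ 228 K requires N+1 ≥ (T_s/T_e)⁴ = (228/189.3)⁴ = 2.105.
The minimum whole number is N = 2.

2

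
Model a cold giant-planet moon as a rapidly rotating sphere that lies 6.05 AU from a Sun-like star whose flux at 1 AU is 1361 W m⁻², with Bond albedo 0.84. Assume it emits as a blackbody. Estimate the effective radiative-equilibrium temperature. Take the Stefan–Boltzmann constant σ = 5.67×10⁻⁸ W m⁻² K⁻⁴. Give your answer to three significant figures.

Flux at the orbit: S = 1361/(6.05)² = 37.18 W m⁻².
Averaging over the sphere, the absorbed flux is S(1−α)/4 = 1.487 W m⁻².
In equilibrium σT⁴ equals this, so T = 71.57 K.

71.6 K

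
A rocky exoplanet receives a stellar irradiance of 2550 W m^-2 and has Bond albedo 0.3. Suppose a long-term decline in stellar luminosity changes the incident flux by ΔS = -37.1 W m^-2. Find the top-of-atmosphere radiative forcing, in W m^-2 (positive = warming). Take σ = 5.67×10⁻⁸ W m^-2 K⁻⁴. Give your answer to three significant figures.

TOA radiative forcing: ΔF = (1−α)ΔS/4 = 0.7·(-37.1)/4 = -6.492 W m^-2.

-6.49 W m^-2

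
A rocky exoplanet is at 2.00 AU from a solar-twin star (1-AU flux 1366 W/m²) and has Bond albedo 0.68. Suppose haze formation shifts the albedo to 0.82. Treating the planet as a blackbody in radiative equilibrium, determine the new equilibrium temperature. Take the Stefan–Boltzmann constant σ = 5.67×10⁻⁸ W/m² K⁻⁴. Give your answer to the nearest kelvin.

Flux at the orbit: S = 1366/(2.00)² = 341.5 W/m².
T₂ = [S(1−α₂)/(4σ)]^(1/4) = [341.5·0.18/(4σ)]^(1/4) = 128.3 K.

128 kelvin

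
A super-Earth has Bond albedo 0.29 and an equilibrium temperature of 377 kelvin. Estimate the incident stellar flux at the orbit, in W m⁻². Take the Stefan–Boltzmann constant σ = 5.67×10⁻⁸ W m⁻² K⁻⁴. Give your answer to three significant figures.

6450 W m⁻²

Invert the energy balance for S: S = 4σT⁴/(1−α).
σT⁴ = 5.67×10⁻⁸·(377)⁴ = 1145 W m⁻².
So S = 4×1145/(1−0.29) = 6453 W m⁻².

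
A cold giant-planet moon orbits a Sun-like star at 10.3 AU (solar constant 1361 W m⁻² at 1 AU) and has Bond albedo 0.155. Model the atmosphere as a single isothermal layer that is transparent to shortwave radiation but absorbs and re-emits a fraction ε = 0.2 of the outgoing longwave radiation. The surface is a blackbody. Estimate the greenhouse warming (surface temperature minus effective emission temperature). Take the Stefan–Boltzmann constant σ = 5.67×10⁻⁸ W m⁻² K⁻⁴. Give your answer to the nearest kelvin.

2 kelvin

Flux at the orbit: S = 1361/(10.3)² = 12.83 W m⁻².
Effective emission temperature (TOA balance): σT_e⁴ = S(1−α)/4 = 2.710 W m⁻² → T_e = 83.15 K.
For a single slab of emissivity ε, T_s⁴ = 2T_e⁴/(2−ε); thus T_s = 83.15·(1.111)^(1/4) = 85.37 K.
T_s − T_e = 85.37 − 83.15 = 2.219 K.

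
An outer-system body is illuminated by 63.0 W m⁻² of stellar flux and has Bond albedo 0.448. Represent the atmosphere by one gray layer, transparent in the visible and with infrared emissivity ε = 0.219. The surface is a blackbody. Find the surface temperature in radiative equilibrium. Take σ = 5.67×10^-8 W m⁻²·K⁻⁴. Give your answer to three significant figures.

At the top of the atmosphere, σT_e⁴ = S(1−α)/4 = 8.694 W m⁻², giving T_e = 111.3 K.
Surface balance with a leaky layer gives σT_s⁴ = σT_e⁴·2/(2−ε), so T_s = T_e·[2/(2−0.219)]^(1/4) = 114.6 K.

115 K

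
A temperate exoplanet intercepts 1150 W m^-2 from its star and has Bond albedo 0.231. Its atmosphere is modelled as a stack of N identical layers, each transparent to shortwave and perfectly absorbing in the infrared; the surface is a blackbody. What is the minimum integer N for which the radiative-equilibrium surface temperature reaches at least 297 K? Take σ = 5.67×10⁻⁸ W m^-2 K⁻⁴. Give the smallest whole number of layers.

1

The effective emission temperature is T_e = [S(1−α)/(4σ)]^¼ = 249.9 K.
Need (N+1)T_e⁴ ≥ T_s⁴, i.e. N+1 ≥ (297/249.9)⁴ = 1.995.
Rounding up, N = 1.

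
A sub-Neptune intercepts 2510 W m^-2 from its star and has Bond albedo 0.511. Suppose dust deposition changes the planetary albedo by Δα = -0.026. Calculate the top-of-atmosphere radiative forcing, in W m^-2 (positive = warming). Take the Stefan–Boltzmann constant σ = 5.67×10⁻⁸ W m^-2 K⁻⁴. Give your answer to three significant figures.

16.3 W m^-2

The change in absorbed flux is Δ[S(1−α)/4] = −SΔα/4 = 16.31 W m^-2.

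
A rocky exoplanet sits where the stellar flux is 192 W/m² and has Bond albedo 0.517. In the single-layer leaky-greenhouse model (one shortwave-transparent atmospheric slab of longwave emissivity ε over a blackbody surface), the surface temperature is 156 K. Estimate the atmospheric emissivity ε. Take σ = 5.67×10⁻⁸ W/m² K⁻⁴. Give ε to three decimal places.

0.619

TOA balance gives T_e = 142.2 K.
T_s⁴ = T_e⁴·2/(2−ε) → ε = 2 − 2(T_e/T_s)⁴ = 2 − 2·(142.2/156)⁴ = 0.6192.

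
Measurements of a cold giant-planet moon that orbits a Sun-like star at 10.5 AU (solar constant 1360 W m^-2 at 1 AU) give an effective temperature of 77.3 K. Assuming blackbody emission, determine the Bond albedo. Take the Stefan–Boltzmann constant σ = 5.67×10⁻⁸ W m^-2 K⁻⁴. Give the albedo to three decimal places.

Flux at the orbit: S = 1360/(10.5)² = 12.34 W m^-2.
Energy balance: S(1−α)/4 = σT⁴, so 1−α = 4σT⁴/S.
σT⁴ = 2.024 W m^-2, so 4σT⁴ = 8.098 W m^-2.
1−α = 8.098/12.34 = 0.6564, so α = 0.3436.

0.344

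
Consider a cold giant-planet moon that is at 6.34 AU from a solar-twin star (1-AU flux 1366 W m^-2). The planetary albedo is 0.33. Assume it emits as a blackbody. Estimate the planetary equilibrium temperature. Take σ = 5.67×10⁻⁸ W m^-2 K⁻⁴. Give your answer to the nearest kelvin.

100 K

Flux at the orbit: S = 1366/(6.34)² = 33.98 W m^-2.
Averaging over the sphere, the absorbed flux is S(1−α)/4 = 5.692 W m^-2.
Balancing against σT⁴: T = (5.692/5.67×10⁻⁸)^(1/4) = 100.1 K.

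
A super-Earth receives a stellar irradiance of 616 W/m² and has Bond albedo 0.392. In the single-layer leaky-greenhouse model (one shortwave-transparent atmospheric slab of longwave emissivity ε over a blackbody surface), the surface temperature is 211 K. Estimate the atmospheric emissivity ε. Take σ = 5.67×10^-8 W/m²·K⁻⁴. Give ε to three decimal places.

TOA balance gives T_e = 201.6 K.
Since (2−ε)/2 = (T_e/T_s)⁴ = 0.8331, ε = 0.3337.

0.334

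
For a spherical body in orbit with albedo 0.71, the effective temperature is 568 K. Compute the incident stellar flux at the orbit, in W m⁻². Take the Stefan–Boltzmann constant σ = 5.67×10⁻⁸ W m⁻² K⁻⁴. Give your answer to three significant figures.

81400 W m⁻²

From S(1−α)/4 = σT⁴: S = 4σT⁴/(1−α).
σT⁴ = 5.67×10⁻⁸·(568)⁴ = 5902 W m⁻².
So S = 4×5902/(1−0.71) = 81400 W m⁻².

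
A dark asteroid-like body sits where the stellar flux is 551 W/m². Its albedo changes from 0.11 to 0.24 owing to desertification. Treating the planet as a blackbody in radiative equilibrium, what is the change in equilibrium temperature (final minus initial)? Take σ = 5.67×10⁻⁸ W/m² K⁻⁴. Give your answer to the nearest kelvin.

Before: T₁ = [551.0·0.89/(4σ)]^(1/4) = 215.6 K.
With α = 0.24, T₂ = 207.3 K.
ΔT = T₂ − T₁ = -8.347 K.

-8 kelvin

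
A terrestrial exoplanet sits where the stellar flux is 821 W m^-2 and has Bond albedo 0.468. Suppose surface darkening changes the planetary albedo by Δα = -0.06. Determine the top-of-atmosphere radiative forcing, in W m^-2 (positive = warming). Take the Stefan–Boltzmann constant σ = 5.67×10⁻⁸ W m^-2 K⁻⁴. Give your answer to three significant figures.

12.3 W m^-2

The change in absorbed flux is Δ[S(1−α)/4] = −SΔα/4 = 12.31 W m^-2.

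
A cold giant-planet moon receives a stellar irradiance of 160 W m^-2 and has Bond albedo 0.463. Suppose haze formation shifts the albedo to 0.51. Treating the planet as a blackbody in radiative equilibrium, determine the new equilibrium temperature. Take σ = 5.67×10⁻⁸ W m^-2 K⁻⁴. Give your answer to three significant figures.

136 K

New equilibrium: T₂ = [(1−0.51)·160.0/(4σ)]^(1/4) = 136.4 K.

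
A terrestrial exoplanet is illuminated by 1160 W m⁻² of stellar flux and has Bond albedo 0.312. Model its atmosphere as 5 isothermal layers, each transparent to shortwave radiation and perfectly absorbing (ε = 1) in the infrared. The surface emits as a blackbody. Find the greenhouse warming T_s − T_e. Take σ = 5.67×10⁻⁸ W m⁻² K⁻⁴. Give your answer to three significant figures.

Top-of-atmosphere balance: σT_e⁴ = S(1−α)/4 = 199.5 W m⁻² → T_e = 243.6 K.
Surface: T_s = (6)^¼·T_e = 381.2 K.
So the greenhouse effect raises the surface by 381.2 − 243.6 = 137.6 K.

138 K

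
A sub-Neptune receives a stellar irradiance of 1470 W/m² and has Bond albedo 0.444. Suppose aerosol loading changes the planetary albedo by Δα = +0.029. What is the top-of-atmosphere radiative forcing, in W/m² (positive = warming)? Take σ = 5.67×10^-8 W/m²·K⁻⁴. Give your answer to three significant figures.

-10.7 W/m²

TOA radiative forcing: ΔF = −S·Δα/4 = −1470·(+0.029)/4 = -10.66 W/m².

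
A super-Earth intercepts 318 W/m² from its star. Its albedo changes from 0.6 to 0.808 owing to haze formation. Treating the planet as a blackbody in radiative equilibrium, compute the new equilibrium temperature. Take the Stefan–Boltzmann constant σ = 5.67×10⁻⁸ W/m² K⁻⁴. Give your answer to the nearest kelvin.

128 K

With the new albedo, S(1−α₂)/4 = 15.26 W/m², so T₂ = 128.1 K.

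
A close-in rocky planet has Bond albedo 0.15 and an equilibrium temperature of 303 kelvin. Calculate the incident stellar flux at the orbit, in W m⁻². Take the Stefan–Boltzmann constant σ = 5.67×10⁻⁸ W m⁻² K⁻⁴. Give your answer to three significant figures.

From S(1−α)/4 = σT⁴: S = 4σT⁴/(1−α).
The emitted flux is σT⁴ = 477.9 W m⁻².
S = 4·477.9/0.85 = 2249 W m⁻².

2250 W m⁻²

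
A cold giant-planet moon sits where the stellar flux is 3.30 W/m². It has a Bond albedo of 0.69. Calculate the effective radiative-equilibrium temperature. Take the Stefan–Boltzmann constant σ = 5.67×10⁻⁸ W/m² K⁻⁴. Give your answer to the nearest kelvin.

46 K

The planet absorbs (1−α)S over its disc πR² and re-emits over 4πR², so the mean absorbed flux is (1−0.69)·3.300/4 = 0.2558 W/m².
Set σT⁴ = 0.2558 → T = (0.2558/σ)^(1/4) = 46.08 K.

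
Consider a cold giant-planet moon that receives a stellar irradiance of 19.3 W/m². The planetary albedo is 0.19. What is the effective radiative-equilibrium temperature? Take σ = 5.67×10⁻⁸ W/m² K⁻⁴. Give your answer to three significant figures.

91.1 kelvin

Averaging over the sphere, the absorbed flux is S(1−α)/4 = 3.908 W/m².
In equilibrium σT⁴ equals this, so T = 91.12 K.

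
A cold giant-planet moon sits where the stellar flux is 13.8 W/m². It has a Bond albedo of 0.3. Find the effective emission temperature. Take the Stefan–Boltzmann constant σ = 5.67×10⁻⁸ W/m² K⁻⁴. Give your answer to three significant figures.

Averaging over the sphere, the absorbed flux is S(1−α)/4 = 2.415 W/m².
In equilibrium σT⁴ equals this, so T = 80.79 K.

80.8 K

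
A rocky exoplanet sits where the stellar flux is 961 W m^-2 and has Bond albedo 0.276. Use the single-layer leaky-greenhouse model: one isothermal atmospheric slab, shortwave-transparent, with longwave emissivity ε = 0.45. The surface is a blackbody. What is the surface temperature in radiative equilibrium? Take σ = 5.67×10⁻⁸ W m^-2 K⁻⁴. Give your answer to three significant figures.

Effective emission temperature (TOA balance): σT_e⁴ = S(1−α)/4 = 173.9 W m^-2 → T_e = 235.3 K.
For a single slab of emissivity ε, T_s⁴ = 2T_e⁴/(2−ε); thus T_s = 235.3·(1.29)^(1/4) = 250.8 K.

251 K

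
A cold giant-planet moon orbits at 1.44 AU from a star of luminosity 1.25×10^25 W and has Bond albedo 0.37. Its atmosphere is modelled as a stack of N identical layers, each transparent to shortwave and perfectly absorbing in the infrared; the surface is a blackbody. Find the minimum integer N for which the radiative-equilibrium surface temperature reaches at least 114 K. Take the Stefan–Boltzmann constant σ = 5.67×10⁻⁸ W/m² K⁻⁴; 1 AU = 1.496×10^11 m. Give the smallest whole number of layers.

2

Orbital distance: d = 1.44 AU = 2.154×10^11 m.
Spreading L over a sphere of radius d: S = 1.25×10^25/(4π·2.15×10^11²) = 21.43 W/m².
OLR = S(1−α)/4 = 3.376 W/m²; the top layer radiates at T_e = 87.84 K.
Since T_s⁴ = (N+1)T_e⁴, we need N ≥ (T_s/T_e)⁴ − 1 = 1.837.
Rounding up, N = 2.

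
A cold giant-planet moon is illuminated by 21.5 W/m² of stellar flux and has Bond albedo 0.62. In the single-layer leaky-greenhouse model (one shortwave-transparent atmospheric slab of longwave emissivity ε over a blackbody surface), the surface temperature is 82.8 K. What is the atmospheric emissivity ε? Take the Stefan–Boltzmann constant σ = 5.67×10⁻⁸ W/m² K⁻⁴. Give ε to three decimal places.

0.467

First, T_e = [21.50·(1−0.62)/(4σ)]^(1/4) = 77.47 K.
Inverting T_s⁴ = 2T_e⁴/(2−ε): (T_e/T_s)⁴ = 0.7664, so ε = 2(1 − 0.7664) = 0.4672.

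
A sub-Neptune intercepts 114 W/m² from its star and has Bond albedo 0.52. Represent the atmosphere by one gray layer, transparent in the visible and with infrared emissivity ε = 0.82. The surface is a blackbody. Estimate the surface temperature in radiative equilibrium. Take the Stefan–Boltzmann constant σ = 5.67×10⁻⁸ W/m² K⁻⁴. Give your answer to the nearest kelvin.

142 K

At the top of the atmosphere, σT_e⁴ = S(1−α)/4 = 13.68 W/m², giving T_e = 124.6 K.
For a single slab of emissivity ε, T_s⁴ = 2T_e⁴/(2−ε); thus T_s = 124.6·(1.695)^(1/4) = 142.2 K.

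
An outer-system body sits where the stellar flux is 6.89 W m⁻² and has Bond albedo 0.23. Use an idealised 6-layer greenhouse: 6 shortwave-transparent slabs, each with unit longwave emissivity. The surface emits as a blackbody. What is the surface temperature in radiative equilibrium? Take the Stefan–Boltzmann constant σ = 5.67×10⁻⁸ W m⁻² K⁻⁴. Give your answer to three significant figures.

OLR = S(1−α)/4 = 1.326 W m⁻²; the top layer radiates at T_e = 69.55 K.
For an N-layer opaque stack, T_s⁴ = (N+1)T_e⁴, hence T_s = (7)^(1/4)×69.55 K = 113.1 K.

113 K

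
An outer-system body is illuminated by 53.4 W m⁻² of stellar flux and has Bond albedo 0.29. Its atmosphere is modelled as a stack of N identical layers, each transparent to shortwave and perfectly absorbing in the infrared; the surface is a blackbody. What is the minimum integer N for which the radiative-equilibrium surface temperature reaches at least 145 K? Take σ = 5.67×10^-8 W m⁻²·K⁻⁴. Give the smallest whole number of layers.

2

OLR = S(1−α)/4 = 9.478 W m⁻²; the top layer radiates at T_e = 113.7 K.
Need (N+1)T_e⁴ ≥ T_s⁴, i.e. N+1 ≥ (145/113.7)⁴ = 2.644.
Rounding up, N = 2.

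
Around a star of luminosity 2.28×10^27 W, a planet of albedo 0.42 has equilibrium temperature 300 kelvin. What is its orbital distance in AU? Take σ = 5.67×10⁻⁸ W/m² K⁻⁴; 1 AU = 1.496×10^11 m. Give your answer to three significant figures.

Required flux: S = 4σT⁴/(1−α) = 3167 W/m².
From L = 4πd²S, d = √(2.28×10^27/(4π·3167)) = 2.393×10^11 m = 1.600 AU.

1.60 AU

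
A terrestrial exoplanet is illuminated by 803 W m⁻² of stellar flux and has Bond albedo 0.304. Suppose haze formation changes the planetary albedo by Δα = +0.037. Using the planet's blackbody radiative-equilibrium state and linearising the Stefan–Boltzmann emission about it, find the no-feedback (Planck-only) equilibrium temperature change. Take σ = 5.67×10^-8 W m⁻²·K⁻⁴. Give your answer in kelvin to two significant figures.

The baseline emission temperature is T_e = 222.8 K.
The change in absorbed flux is Δ[S(1−α)/4] = −SΔα/4 = -7.428 W m⁻².
Linearising σT⁴ gives d(σT⁴)/dT = 4σT_e³ = 2.508 W m⁻² per K.
Hence the no-feedback warming is ΔF/(4σT_e³) = -2.96 K.

-3.0 K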